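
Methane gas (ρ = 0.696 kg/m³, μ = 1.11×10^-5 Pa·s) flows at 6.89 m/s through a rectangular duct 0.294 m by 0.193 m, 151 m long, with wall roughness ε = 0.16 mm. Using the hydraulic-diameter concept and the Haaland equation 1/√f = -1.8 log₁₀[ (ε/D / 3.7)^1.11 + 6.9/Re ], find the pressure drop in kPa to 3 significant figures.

ΔP ≈ 0.223 kPa

Hydraulic diameter D_h = 4A/P = 4·(0.294·0.193)/(2·(0.294+0.193)) = 0.227/0.974 = 0.233 m.
Re = ρVD_h/μ = 0.696·6.89·0.233/1.11e-05 = 1.007e+05.
ε/D_h = 0.00016/0.233 = 0.000687; Haaland gives 1/√f = -1.8 log₁₀[7.21e-05+6.85e-05] = 6.933, so f = 0.0208.
ΔP = f(L/D_h)(ρV²/2) = 0.0208·151/0.233·16.52 = 222.7 Pa.
ΔP = 0.223 kPa.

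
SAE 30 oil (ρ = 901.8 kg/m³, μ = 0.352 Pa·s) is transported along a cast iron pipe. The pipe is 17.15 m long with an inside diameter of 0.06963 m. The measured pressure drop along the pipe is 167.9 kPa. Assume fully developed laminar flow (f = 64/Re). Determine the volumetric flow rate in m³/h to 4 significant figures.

For laminar flow, f = 64/Re with Re = ρVD/μ, so Darcy-Weisbach reduces to ΔP = 32μLV/D². Solving for V: V = ΔP·D²/(32μL) = 1.679e+05·(0.06963)²/(32·0.352·17.15) = 4.214 m/s.
Check: Re = ρVD/μ = 901.8·4.214·0.06963/0.352 = 751.7 < 2300, so the laminar assumption holds.
Q = V·A = 4.214·(π/4·0.06963²) = 0.01605 m³/s = 57.77 m³/h.

Q ≈ 57.77 m³/h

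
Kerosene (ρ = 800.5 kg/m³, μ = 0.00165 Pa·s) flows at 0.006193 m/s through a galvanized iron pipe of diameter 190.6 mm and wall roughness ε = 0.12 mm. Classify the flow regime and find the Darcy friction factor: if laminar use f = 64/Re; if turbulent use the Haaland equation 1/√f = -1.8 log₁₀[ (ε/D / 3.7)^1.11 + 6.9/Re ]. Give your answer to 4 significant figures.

f ≈ 0.1118

Re = ρVD/μ = 800.5·0.006193·0.1906/0.00165 = 572.7.
Re < 2300 → laminar, so f = 64/Re = 0.1118 (roughness is irrelevant in laminar flow).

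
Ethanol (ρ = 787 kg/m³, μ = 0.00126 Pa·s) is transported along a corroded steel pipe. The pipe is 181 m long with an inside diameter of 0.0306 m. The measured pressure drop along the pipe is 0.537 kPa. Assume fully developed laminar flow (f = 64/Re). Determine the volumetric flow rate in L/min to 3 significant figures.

For laminar flow, f = 64/Re with Re = ρVD/μ, so Darcy-Weisbach reduces to ΔP = 32μLV/D². Solving for V: V = ΔP·D²/(32μL) = 537·(0.0306)²/(32·0.00126·181) = 0.0689 m/s.
Check: Re = ρVD/μ = 787·0.0689·0.0306/0.00126 = 1317 < 2300, so the laminar assumption holds.
Q = V·A = 0.0689·(π/4·0.0306²) = 5.067e-05 m³/s = 3.04 L/min.

Q ≈ 3.04 L/min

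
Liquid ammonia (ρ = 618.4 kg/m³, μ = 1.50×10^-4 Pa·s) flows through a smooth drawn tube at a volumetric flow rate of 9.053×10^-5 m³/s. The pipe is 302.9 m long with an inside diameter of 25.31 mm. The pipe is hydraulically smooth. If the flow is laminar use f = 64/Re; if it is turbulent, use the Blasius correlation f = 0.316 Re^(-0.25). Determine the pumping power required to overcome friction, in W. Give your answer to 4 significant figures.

P ≈ 0.2928 W

Cross-sectional area A = πD²/4 = π(0.02531)²/4 = 0.0005031 m²; mean velocity V = Q/A = 9.053e-05/0.0005031 = 0.1799 m/s.
Reynolds number Re = ρVD/μ = 618.4 · 0.1799 · 0.02531 / 0.00015 = 1.878e+04.
Re > 4000 → turbulent. Smooth-pipe (Blasius): f = 0.316 Re^(-0.25) = 0.316/(1.878e+04)^0.25 = 0.027.
Darcy-Weisbach: ΔP = f(L/D)(ρV²/2) = 0.027·(302.9/0.02531)·(618.4·0.1799²/2) = 0.027·1.197e+04·10.01 = 3234 Pa.
Pumping power P = QΔP = 9.053e-05·3234 = 0.29280 W = 0.2928 W.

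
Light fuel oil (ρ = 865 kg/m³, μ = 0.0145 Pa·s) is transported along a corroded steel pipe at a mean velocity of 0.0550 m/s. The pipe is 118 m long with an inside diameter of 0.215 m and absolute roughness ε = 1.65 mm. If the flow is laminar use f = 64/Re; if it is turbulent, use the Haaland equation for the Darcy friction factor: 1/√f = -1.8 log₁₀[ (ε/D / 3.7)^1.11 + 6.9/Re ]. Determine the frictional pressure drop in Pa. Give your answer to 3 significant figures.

ΔP ≈ 65.1 Pa

Reynolds number Re = ρVD/μ = 865 · 0.055 · 0.215 / 0.0145 = 705.4.
Re < 2300 → laminar flow, so f = 64/Re = 64/705.4 = 0.09073 (the turbulent correlation is not needed).
Darcy-Weisbach: ΔP = f(L/D)(ρV²/2) = 0.09073·(118/0.215)·(865·0.055²/2) = 0.09073·548.8·1.308 = 65.15 Pa.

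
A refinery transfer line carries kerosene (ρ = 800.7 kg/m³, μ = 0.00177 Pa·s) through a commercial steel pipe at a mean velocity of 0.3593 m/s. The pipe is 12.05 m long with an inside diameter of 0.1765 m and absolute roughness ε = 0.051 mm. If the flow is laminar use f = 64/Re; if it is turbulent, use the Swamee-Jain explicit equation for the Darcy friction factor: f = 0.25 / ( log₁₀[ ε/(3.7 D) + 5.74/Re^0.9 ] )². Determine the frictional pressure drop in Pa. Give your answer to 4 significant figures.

Reynolds number Re = ρVD/μ = 800.7 · 0.3593 · 0.1765 / 0.00177 = 2.869e+04.
Re > 4000 → turbulent. Relative roughness ε/D = 5.1e-05/0.1765 = 0.000289. Swamee-Jain: f = 0.25/(log₁₀[0.000289/3.7 + 5.74/2.869e+04^0.9])² = 0.25/(log₁₀[7.81e-05 + 0.000558])² = 0.25/(-3.196)² = 0.02447.
Darcy-Weisbach: ΔP = f(L/D)(ρV²/2) = 0.02447·(12.05/0.1765)·(800.7·0.3593²/2) = 0.02447·68.27·51.68 = 86.35 Pa.

ΔP ≈ 86.35 Pa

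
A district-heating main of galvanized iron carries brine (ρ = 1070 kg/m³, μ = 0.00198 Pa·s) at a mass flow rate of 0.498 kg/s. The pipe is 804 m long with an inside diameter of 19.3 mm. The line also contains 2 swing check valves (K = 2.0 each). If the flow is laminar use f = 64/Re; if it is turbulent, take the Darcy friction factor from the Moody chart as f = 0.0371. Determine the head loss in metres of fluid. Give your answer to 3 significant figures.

A = πD²/4 = π(0.0193)²/4 = 0.0002926 m²; mean velocity V = ṁ/(ρA) = 0.498/(1070 · 0.0002926) = 1.591 m/s.
Reynolds number Re = ρVD/μ = 1070 · 1.591 · 0.0193 / 0.00198 = 1.659e+04.
Re > 4000 → turbulent; use the Moody-chart value f = 0.0371.
Total minor-loss coefficient ΣK = 2·2 = 4.
ΔP = [f·L/D + ΣK]·(ρV²/2) = [0.0371·804/0.0193 + 4]·(1070·1.591²/2) = [1546 + 4]·1354 = 2.098e+06 Pa.
Head loss h_f = ΔP/(ρg) = 2.098e+06/(1070·9.81) = 200 m.

h_f ≈ 200 m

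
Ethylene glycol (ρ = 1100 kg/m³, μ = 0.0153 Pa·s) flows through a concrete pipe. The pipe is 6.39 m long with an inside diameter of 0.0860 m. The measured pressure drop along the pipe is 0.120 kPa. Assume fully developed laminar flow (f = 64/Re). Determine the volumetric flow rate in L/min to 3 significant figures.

For laminar flow, f = 64/Re with Re = ρVD/μ, so Darcy-Weisbach reduces to ΔP = 32μLV/D². Solving for V: V = ΔP·D²/(32μL) = 120·(0.086)²/(32·0.0153·6.39) = 0.2837 m/s.
Check: Re = ρVD/μ = 1100·0.2837·0.086/0.0153 = 1754 < 2300, so the laminar assumption holds.
Q = V·A = 0.2837·(π/4·0.086²) = 0.001648 m³/s = 98.9 L/min.

Q ≈ 98.9 L/min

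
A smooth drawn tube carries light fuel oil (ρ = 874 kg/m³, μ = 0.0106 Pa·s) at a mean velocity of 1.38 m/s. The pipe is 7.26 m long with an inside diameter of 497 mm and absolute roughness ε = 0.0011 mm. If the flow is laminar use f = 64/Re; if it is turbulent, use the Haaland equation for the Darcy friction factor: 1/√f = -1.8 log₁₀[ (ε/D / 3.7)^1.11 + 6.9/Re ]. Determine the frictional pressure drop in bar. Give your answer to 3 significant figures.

Reynolds number Re = ρVD/μ = 874 · 1.38 · 0.497 / 0.0106 = 5.655e+04.
Re > 4000 → turbulent. Relative roughness ε/D = 1.1e-06/0.497 = 2.21e-06. Haaland: 1/√f = -1.8 log₁₀[(2.21e-06/3.7)^1.11 + 6.9/5.655e+04] = -1.8 log₁₀[1.24e-07 + 0.000122] = 7.044, so f = 0.02016.
Darcy-Weisbach: ΔP = f(L/D)(ρV²/2) = 0.02016·(7.26/0.497)·(874·1.38²/2) = 0.02016·14.61·832.2 = 245 Pa.
ΔP = 245 Pa = 0.00245 bar.

ΔP ≈ 0.00245 bar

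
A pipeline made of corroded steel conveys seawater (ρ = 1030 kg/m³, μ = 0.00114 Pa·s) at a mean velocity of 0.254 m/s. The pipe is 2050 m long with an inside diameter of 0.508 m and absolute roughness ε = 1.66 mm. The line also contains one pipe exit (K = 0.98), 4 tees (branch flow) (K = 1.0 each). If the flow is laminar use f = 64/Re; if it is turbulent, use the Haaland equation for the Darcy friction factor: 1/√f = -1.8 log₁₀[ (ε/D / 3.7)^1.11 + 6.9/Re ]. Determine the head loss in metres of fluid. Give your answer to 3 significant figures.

Reynolds number Re = ρVD/μ = 1030 · 0.254 · 0.508 / 0.00114 = 1.166e+05.
Re > 4000 → turbulent. Relative roughness ε/D = 0.00166/0.508 = 0.00327. Haaland: 1/√f = -1.8 log₁₀[(0.00327/3.7)^1.11 + 6.9/1.166e+05] = -1.8 log₁₀[0.000407 + 5.92e-05] = 5.996, so f = 0.02782.
Total minor-loss coefficient ΣK = 1·0.98 + 4·1 = 4.98.
ΔP = [f·L/D + ΣK]·(ρV²/2) = [0.02782·2050/0.508 + 4.98]·(1030·0.254²/2) = [112.3 + 4.98]·33.23 = 3895 Pa.
Head loss h_f = ΔP/(ρg) = 3895/(1030·9.81) = 0.385 m.

h_f ≈ 0.385 m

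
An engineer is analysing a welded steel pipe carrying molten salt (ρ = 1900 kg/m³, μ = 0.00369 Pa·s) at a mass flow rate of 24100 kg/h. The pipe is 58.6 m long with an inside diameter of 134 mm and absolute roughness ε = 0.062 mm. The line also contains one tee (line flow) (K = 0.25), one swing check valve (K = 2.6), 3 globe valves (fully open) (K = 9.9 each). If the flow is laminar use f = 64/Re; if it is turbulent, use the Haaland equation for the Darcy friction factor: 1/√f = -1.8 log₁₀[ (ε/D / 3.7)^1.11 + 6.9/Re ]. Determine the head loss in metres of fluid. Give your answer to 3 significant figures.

h_f ≈ 0.142 m

ṁ = 24100 kg/h = 24100/3600 = 6.694 kg/s.
A = πD²/4 = π(0.134)²/4 = 0.0141 m²; mean velocity V = ṁ/(ρA) = 6.694/(1900 · 0.0141) = 0.2498 m/s.
Reynolds number Re = ρVD/μ = 1900 · 0.2498 · 0.134 / 0.00369 = 1.724e+04.
Re > 4000 → turbulent. Relative roughness ε/D = 6.2e-05/0.134 = 0.000463. Haaland: 1/√f = -1.8 log₁₀[(0.000463/3.7)^1.11 + 6.9/1.724e+04] = -1.8 log₁₀[4.65e-05 + 0.0004] = 6.03, so f = 0.0275.
Total minor-loss coefficient ΣK = 1·0.25 + 1·2.6 + 3·9.9 = 32.6.
ΔP = [f·L/D + ΣK]·(ρV²/2) = [0.0275·58.6/0.134 + 32.6]·(1900·0.2498²/2) = [12.03 + 32.6]·59.3 = 2643 Pa.
Head loss h_f = ΔP/(ρg) = 2643/(1900·9.81) = 0.142 m.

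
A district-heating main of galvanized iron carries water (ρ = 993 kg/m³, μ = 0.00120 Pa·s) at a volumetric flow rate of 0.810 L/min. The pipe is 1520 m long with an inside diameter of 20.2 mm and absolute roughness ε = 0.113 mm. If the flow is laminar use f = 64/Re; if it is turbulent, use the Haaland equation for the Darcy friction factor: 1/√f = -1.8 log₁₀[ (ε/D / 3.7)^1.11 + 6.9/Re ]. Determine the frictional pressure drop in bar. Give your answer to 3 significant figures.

Q = 0.810 L/min = 0.810/60000 = 1.35e-05 m³/s.
Cross-sectional area A = πD²/4 = π(0.0202)²/4 = 0.0003205 m²; mean velocity V = Q/A = 1.35e-05/0.0003205 = 0.04213 m/s.
Reynolds number Re = ρVD/μ = 993 · 0.04213 · 0.0202 / 0.0012 = 704.1.
Re < 2300 → laminar flow, so f = 64/Re = 64/704.1 = 0.09089 (the turbulent correlation is not needed).
Darcy-Weisbach: ΔP = f(L/D)(ρV²/2) = 0.09089·(1520/0.0202)·(993·0.04213²/2) = 0.09089·7.525e+04·0.8811 = 6026 Pa.
ΔP = 6026 Pa = 0.0603 bar.

ΔP ≈ 0.0603 bar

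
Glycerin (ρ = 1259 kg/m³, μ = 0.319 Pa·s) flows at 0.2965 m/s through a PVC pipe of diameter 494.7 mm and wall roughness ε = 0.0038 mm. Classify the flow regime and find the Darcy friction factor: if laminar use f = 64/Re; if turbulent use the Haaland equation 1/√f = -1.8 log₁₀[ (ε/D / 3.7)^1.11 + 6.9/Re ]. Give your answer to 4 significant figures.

Re = ρVD/μ = 1259·0.2965·0.4947/0.319 = 578.9.
Re < 2300 → laminar, so f = 64/Re = 0.1106 (roughness is irrelevant in laminar flow).

f ≈ 0.1106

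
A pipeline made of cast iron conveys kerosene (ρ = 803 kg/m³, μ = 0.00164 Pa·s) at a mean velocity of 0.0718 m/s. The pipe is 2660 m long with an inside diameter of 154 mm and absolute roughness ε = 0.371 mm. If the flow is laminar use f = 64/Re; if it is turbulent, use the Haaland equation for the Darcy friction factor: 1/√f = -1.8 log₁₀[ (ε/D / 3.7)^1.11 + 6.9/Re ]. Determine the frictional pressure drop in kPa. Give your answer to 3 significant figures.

Reynolds number Re = ρVD/μ = 803 · 0.0718 · 0.154 / 0.00164 = 5414.
Re > 4000 → turbulent. Relative roughness ε/D = 0.000371/0.154 = 0.00241. Haaland: 1/√f = -1.8 log₁₀[(0.00241/3.7)^1.11 + 6.9/5414] = -1.8 log₁₀[0.000291 + 0.00127] = 5.05, so f = 0.03921.
Darcy-Weisbach: ΔP = f(L/D)(ρV²/2) = 0.03921·(2660/0.154)·(803·0.0718²/2) = 0.03921·1.727e+04·2.07 = 1402 Pa.
ΔP = 1402 Pa = 1.40 kPa.

ΔP ≈ 1.40 kPa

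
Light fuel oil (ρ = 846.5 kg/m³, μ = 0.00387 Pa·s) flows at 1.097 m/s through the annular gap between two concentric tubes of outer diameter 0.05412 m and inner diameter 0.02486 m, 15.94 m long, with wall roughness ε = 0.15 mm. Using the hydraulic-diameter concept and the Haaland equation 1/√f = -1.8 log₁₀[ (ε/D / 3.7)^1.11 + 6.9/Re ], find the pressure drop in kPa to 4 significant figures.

Hydraulic diameter D_h = 4A/P = D_o - D_i = 0.05412 - 0.02486 = 0.02926 m.
Re = ρVD_h/μ = 846.5·1.097·0.02926/0.00387 = 7021.
ε/D_h = 0.00015/0.02926 = 0.00513; Haaland gives 1/√f = -1.8 log₁₀[0.000672+0.000983] = 5.006, so f = 0.0399.
ΔP = f(L/D_h)(ρV²/2) = 0.0399·15.94/0.02926·509.3 = 1.107e+04 Pa.
ΔP = 11.07 kPa.

ΔP ≈ 11.07 kPa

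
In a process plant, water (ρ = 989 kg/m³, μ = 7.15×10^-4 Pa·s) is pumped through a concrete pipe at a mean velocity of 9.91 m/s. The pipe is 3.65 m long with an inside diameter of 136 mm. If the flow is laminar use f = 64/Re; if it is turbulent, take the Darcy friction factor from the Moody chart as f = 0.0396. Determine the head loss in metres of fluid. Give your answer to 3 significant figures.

h_f ≈ 5.32 m

Reynolds number Re = ρVD/μ = 989 · 9.91 · 0.136 / 0.000715 = 1.864e+06.
Re > 4000 → turbulent; use the Moody-chart value f = 0.0396.
Darcy-Weisbach: ΔP = f(L/D)(ρV²/2) = 0.0396·(3.65/0.136)·(989·9.91²/2) = 0.0396·26.84·4.856e+04 = 5.161e+04 Pa.
Head loss h_f = ΔP/(ρg) = 5.161e+04/(989·9.81) = 5.32 m.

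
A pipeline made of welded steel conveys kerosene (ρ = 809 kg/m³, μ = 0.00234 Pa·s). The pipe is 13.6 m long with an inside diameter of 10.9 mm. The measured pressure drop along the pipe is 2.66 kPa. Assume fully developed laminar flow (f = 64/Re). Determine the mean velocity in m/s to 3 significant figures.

V ≈ 0.310 m/s

For laminar flow, f = 64/Re with Re = ρVD/μ, so Darcy-Weisbach reduces to ΔP = 32μLV/D². Solving for V: V = ΔP·D²/(32μL) = 2660·(0.0109)²/(32·0.00234·13.6) = 0.3103 m/s.
Check: Re = ρVD/μ = 809·0.3103·0.0109/0.00234 = 1169 < 2300, so the laminar assumption holds.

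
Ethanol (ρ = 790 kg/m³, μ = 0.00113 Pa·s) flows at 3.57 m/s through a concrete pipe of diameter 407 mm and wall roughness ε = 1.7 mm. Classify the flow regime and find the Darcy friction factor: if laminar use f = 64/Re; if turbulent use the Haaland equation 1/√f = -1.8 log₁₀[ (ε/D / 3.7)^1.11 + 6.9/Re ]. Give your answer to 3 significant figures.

f ≈ 0.0289

Re = ρVD/μ = 790·3.57·0.407/0.00113 = 1.016e+06.
Re > 4000 → turbulent. ε/D = 0.0017/0.407 = 0.00418; Haaland: 1/√f = -1.8 log₁₀[0.000535 + 6.79e-06] = 5.879, so f = 0.02893.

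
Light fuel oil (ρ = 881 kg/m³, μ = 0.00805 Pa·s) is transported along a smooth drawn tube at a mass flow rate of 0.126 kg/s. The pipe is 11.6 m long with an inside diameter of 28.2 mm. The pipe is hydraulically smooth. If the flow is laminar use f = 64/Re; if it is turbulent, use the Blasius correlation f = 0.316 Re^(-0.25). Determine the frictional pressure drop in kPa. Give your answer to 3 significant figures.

ΔP ≈ 0.860 kPa

A = πD²/4 = π(0.0282)²/4 = 0.0006246 m²; mean velocity V = ṁ/(ρA) = 0.126/(881 · 0.0006246) = 0.229 m/s.
Reynolds number Re = ρVD/μ = 881 · 0.229 · 0.0282 / 0.00805 = 706.7.
Re < 2300 → laminar flow, so f = 64/Re = 64/706.7 = 0.09056 (the turbulent correlation is not needed).
Darcy-Weisbach: ΔP = f(L/D)(ρV²/2) = 0.09056·(11.6/0.0282)·(881·0.229²/2) = 0.09056·411.3·23.1 = 860.4 Pa.
ΔP = 860.4 Pa = 0.860 kPa.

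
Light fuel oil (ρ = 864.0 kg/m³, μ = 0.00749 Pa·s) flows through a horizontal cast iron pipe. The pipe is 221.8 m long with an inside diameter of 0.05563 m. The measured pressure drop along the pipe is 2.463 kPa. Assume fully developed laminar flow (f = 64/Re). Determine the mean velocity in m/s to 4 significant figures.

V ≈ 0.1434 m/s

For laminar flow, f = 64/Re with Re = ρVD/μ, so Darcy-Weisbach reduces to ΔP = 32μLV/D². Solving for V: V = ΔP·D²/(32μL) = 2463·(0.05563)²/(32·0.00749·221.8) = 0.1434 m/s.
Check: Re = ρVD/μ = 864·0.1434·0.05563/0.00749 = 920.1 < 2300, so the laminar assumption holds.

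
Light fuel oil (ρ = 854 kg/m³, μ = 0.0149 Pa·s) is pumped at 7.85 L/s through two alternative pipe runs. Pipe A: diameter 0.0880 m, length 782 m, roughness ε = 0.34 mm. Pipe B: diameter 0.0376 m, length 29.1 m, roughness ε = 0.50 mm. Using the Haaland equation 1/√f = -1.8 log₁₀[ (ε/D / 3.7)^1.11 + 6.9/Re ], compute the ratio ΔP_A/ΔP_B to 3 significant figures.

ΔP_A/ΔP_B ≈ 0.333

Pipe A: V = Q/A = 0.00785/0.006082 = 1.291 m/s; Re = 6510; ε/D = 0.00386; Haaland → f = 0.0391; ΔP_A = f(L/D)(ρV²/2) = 2.472e+05 Pa.
Pipe B: V = Q/A = 0.00785/0.00111 = 7.07 m/s; Re = 1.524e+04; ε/D = 0.0133; Haaland → f = 0.04489; ΔP_B = f(L/D)(ρV²/2) = 7.415e+05 Pa.
ΔP_A/ΔP_B = 2.472e+05/7.415e+05 = 0.333.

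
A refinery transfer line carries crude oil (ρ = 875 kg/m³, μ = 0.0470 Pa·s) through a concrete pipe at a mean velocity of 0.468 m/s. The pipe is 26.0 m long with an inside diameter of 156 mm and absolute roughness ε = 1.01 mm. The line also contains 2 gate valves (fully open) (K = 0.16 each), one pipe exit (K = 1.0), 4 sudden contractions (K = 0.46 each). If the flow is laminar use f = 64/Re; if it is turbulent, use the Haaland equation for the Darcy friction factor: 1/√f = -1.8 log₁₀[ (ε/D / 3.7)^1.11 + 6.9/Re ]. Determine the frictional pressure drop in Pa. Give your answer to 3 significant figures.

ΔP ≈ 1050 Pa

Reynolds number Re = ρVD/μ = 875 · 0.468 · 0.156 / 0.047 = 1359.
Re < 2300 → laminar flow, so f = 64/Re = 64/1359 = 0.04709 (the turbulent correlation is not needed).
Total minor-loss coefficient ΣK = 2·0.16 + 1·1 + 4·0.46 = 3.16.
ΔP = [f·L/D + ΣK]·(ρV²/2) = [0.04709·26/0.156 + 3.16]·(875·0.468²/2) = [7.848 + 3.16]·95.82 = 1055 Pa.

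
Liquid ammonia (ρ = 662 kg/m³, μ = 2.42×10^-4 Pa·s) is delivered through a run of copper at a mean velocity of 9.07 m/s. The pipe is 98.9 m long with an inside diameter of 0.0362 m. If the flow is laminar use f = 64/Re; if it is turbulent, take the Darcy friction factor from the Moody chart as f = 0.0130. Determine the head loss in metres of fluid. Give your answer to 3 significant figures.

Reynolds number Re = ρVD/μ = 662 · 9.07 · 0.0362 / 0.000242 = 8.982e+05.
Re > 4000 → turbulent; use the Moody-chart value f = 0.0130.
Darcy-Weisbach: ΔP = f(L/D)(ρV²/2) = 0.013·(98.9/0.0362)·(662·9.07²/2) = 0.013·2732·2.723e+04 = 9.671e+05 Pa.
Head loss h_f = ΔP/(ρg) = 9.671e+05/(662·9.81) = 149 m.

h_f ≈ 149 m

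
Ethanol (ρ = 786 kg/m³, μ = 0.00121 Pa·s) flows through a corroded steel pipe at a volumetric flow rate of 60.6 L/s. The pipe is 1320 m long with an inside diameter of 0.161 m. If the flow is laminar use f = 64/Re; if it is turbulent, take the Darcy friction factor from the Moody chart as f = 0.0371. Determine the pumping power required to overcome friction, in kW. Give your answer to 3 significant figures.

Q = 60.6 L/s = 60.6/1000 = 0.0606 m³/s.
Cross-sectional area A = πD²/4 = π(0.161)²/4 = 0.02036 m²; mean velocity V = Q/A = 0.0606/0.02036 = 2.977 m/s.
Reynolds number Re = ρVD/μ = 786 · 2.977 · 0.161 / 0.00121 = 3.113e+05.
Re > 4000 → turbulent; use the Moody-chart value f = 0.0371.
Darcy-Weisbach: ΔP = f(L/D)(ρV²/2) = 0.0371·(1320/0.161)·(786·2.977²/2) = 0.0371·8199·3482 = 1.059e+06 Pa.
Pumping power P = QΔP = 0.0606·1.059e+06 = 64190 W = 64.2 kW.

P ≈ 64.2 kW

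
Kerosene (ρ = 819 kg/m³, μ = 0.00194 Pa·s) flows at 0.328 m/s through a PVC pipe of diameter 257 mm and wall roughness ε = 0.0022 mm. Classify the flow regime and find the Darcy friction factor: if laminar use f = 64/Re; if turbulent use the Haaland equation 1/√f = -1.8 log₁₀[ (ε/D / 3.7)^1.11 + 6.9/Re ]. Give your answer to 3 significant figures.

f ≈ 0.0224

Re = ρVD/μ = 819·0.328·0.257/0.00194 = 3.559e+04.
Re > 4000 → turbulent. ε/D = 2.2e-06/0.257 = 8.56e-06; Haaland: 1/√f = -1.8 log₁₀[5.55e-07 + 0.000194] = 6.68, so f = 0.02241.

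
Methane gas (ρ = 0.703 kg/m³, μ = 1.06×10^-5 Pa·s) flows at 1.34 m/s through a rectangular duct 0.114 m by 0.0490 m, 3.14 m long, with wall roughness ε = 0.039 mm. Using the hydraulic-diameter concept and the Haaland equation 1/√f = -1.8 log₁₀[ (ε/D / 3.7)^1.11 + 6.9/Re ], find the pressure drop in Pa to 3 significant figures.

Hydraulic diameter D_h = 4A/P = 4·(0.114·0.049)/(2·(0.114+0.049)) = 0.02234/0.326 = 0.06854 m.
Re = ρVD_h/μ = 0.703·1.34·0.06854/1.06e-05 = 6091.
ε/D_h = 3.9e-05/0.06854 = 0.000569; Haaland gives 1/√f = -1.8 log₁₀[5.85e-05+0.00113] = 5.263, so f = 0.0361.
ΔP = f(L/D_h)(ρV²/2) = 0.0361·3.14/0.06854·0.6312 = 1.044 Pa.

ΔP ≈ 1.04 Pa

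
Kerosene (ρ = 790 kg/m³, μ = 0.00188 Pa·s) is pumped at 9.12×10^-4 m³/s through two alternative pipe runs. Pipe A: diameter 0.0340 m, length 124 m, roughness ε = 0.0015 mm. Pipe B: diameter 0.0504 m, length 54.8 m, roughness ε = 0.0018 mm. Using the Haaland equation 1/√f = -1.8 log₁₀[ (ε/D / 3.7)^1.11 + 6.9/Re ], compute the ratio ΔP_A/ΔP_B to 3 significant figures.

ΔP_A/ΔP_B ≈ 14.6

Pipe A: V = Q/A = 0.000912/0.0009079 = 1.004 m/s; Re = 1.435e+04; ε/D = 4.41e-05; Haaland → f = 0.02809; ΔP_A = f(L/D)(ρV²/2) = 4.083e+04 Pa.
Pipe B: V = Q/A = 0.000912/0.001995 = 0.4571 m/s; Re = 9682; ε/D = 3.57e-05; Haaland → f = 0.0312; ΔP_B = f(L/D)(ρV²/2) = 2800 Pa.
ΔP_A/ΔP_B = 4.083e+04/2800 = 14.6.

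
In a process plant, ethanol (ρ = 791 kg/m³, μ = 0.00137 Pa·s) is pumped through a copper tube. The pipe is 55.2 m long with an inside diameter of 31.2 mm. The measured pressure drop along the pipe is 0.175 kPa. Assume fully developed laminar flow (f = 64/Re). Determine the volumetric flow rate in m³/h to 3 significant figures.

For laminar flow, f = 64/Re with Re = ρVD/μ, so Darcy-Weisbach reduces to ΔP = 32μLV/D². Solving for V: V = ΔP·D²/(32μL) = 175·(0.0312)²/(32·0.00137·55.2) = 0.07039 m/s.
Check: Re = ρVD/μ = 791·0.07039·0.0312/0.00137 = 1268 < 2300, so the laminar assumption holds.
Q = V·A = 0.07039·(π/4·0.0312²) = 5.382e-05 m³/s = 0.194 m³/h.

Q ≈ 0.194 m³/h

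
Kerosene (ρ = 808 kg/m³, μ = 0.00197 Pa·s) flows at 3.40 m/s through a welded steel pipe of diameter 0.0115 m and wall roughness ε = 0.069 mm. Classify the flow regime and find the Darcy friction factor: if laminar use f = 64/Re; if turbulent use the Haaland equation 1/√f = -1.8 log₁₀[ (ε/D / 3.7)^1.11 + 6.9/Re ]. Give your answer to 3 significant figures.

Re = ρVD/μ = 808·3.4·0.0115/0.00197 = 1.604e+04.
Re > 4000 → turbulent. ε/D = 6.9e-05/0.0115 = 0.006; Haaland: 1/√f = -1.8 log₁₀[0.0008 + 0.00043] = 5.238, so f = 0.03645.

f ≈ 0.0364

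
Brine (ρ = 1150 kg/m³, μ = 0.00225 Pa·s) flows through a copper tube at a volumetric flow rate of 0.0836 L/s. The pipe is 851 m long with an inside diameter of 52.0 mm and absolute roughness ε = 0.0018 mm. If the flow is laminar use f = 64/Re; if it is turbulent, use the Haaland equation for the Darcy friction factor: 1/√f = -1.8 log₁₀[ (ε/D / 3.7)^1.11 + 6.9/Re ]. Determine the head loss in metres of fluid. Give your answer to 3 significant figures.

h_f ≈ 0.0791 m

Q = 0.0836 L/s = 0.0836/1000 = 8.36e-05 m³/s.
Cross-sectional area A = πD²/4 = π(0.052)²/4 = 0.002124 m²; mean velocity V = Q/A = 8.36e-05/0.002124 = 0.03936 m/s.
Reynolds number Re = ρVD/μ = 1150 · 0.03936 · 0.052 / 0.00225 = 1046.
Re < 2300 → laminar flow, so f = 64/Re = 64/1046 = 0.06117 (the turbulent correlation is not needed).
Darcy-Weisbach: ΔP = f(L/D)(ρV²/2) = 0.06117·(851/0.052)·(1150·0.03936²/2) = 0.06117·1.637e+04·0.891 = 892 Pa.
Head loss h_f = ΔP/(ρg) = 892/(1150·9.81) = 0.0791 m.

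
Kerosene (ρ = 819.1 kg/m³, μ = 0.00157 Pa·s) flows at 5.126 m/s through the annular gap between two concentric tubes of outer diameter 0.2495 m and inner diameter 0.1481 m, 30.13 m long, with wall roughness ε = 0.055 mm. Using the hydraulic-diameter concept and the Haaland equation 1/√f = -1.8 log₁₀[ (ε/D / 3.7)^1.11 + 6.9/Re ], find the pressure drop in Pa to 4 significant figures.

ΔP ≈ 58950 Pa

Hydraulic diameter D_h = 4A/P = D_o - D_i = 0.2495 - 0.1481 = 0.1014 m.
Re = ρVD_h/μ = 819.1·5.126·0.1014/0.00157 = 2.712e+05.
ε/D_h = 5.5e-05/0.1014 = 0.000542; Haaland gives 1/√f = -1.8 log₁₀[5.55e-05+2.54e-05] = 7.365, so f = 0.01843.
ΔP = f(L/D_h)(ρV²/2) = 0.01843·30.13/0.1014·1.076e+04 = 5.895e+04 Pa.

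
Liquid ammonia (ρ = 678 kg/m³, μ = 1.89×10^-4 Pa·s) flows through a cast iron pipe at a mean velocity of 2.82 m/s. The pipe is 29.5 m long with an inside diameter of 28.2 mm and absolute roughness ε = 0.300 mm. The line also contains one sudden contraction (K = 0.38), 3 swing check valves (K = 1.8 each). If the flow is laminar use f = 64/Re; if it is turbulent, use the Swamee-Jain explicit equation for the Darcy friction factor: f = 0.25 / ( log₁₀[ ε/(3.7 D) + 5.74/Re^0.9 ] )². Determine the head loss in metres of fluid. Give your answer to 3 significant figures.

Reynolds number Re = ρVD/μ = 678 · 2.82 · 0.0282 / 0.000189 = 2.853e+05.
Re > 4000 → turbulent. Relative roughness ε/D = 0.0003/0.0282 = 0.0106. Swamee-Jain: f = 0.25/(log₁₀[0.0106/3.7 + 5.74/2.853e+05^0.9])² = 0.25/(log₁₀[0.00288 + 7.07e-05])² = 0.25/(-2.531)² = 0.03903.
Total minor-loss coefficient ΣK = 1·0.38 + 3·1.8 = 5.78.
ΔP = [f·L/D + ΣK]·(ρV²/2) = [0.03903·29.5/0.0282 + 5.78]·(678·2.82²/2) = [40.83 + 5.78]·2696 = 1.257e+05 Pa.
Head loss h_f = ΔP/(ρg) = 1.257e+05/(678·9.81) = 18.9 m.

h_f ≈ 18.9 m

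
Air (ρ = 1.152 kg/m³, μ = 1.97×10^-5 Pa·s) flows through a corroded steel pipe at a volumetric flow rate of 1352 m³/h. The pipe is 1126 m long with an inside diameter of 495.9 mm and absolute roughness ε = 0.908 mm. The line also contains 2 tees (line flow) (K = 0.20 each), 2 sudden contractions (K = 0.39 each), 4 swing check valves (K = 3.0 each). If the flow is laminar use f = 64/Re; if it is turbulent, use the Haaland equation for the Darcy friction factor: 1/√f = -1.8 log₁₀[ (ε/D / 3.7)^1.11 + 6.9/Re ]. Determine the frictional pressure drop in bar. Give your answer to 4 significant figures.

ΔP ≈ 0.001552 bar

Q = 1352 m³/h = 1352/3600 = 0.3756 m³/s.
Cross-sectional area A = πD²/4 = π(0.4959)²/4 = 0.1931 m²; mean velocity V = Q/A = 0.3756/0.1931 = 1.944 m/s.
Reynolds number Re = ρVD/μ = 1.152 · 1.944 · 0.4959 / 1.97e-05 = 5.639e+04.
Re > 4000 → turbulent. Relative roughness ε/D = 0.000908/0.4959 = 0.00183. Haaland: 1/√f = -1.8 log₁₀[(0.00183/3.7)^1.11 + 6.9/5.639e+04] = -1.8 log₁₀[0.000214 + 0.000122] = 6.251, so f = 0.02559.
Total minor-loss coefficient ΣK = 2·0.2 + 2·0.39 + 4·3 = 13.2.
ΔP = [f·L/D + ΣK]·(ρV²/2) = [0.02559·1126/0.4959 + 13.2]·(1.152·1.944²/2) = [58.11 + 13.2]·2.178 = 155.2 Pa.
ΔP = 155.2 Pa = 0.001552 bar.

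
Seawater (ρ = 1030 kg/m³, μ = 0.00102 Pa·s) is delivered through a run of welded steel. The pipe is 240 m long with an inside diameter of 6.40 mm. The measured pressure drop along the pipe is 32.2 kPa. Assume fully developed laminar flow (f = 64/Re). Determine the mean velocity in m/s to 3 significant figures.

For laminar flow, f = 64/Re with Re = ρVD/μ, so Darcy-Weisbach reduces to ΔP = 32μLV/D². Solving for V: V = ΔP·D²/(32μL) = 3.22e+04·(0.0064)²/(32·0.00102·240) = 0.1684 m/s.
Check: Re = ρVD/μ = 1030·0.1684·0.0064/0.00102 = 1088 < 2300, so the laminar assumption holds.

V ≈ 0.168 m/s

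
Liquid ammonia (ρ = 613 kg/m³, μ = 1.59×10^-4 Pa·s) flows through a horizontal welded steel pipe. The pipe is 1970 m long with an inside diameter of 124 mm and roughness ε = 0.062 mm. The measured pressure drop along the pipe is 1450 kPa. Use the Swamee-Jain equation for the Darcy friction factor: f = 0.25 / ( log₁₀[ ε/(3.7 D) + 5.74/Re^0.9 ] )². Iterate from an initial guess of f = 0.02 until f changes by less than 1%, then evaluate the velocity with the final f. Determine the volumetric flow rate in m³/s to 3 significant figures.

Rearranging Darcy-Weisbach: V = √(2·ΔP·D/(f·L·ρ)). With ε/D = 6.2e-05/0.124 = 0.0005, iterate starting from f = 0.02:
  f = 0.02 → V = √(2·1.45e+06·0.124/(0.02·1970·613)) = 3.859 m/s; Re = ρVD/μ = 1.845e+06; f → 0.01705
  f = 0.01705 → V = 4.179 m/s; Re = 1.998e+06; f → 0.01703
Converged (Δf/f < 1%). With the final f = 0.01703: V = √(2·1.45e+06·0.124/(0.01703·1970·613)) = 4.182 m/s.
Q = V·A = 4.182·(π/4·0.124²) = 0.0505 m³/s = 0.0505 m³/s.

Q ≈ 0.0505 m³/s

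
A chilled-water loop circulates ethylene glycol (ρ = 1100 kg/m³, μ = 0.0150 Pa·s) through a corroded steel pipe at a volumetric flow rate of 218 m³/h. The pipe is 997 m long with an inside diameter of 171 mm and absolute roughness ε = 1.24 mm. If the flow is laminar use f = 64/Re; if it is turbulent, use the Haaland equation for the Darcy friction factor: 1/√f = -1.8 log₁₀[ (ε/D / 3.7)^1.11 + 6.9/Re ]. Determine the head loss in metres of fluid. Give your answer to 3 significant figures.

Q = 218 m³/h = 218/3600 = 0.06056 m³/s.
Cross-sectional area A = πD²/4 = π(0.171)²/4 = 0.02297 m²; mean velocity V = Q/A = 0.06056/0.02297 = 2.637 m/s.
Reynolds number Re = ρVD/μ = 1100 · 2.637 · 0.171 / 0.015 = 3.307e+04.
Re > 4000 → turbulent. Relative roughness ε/D = 0.00124/0.171 = 0.00725. Haaland: 1/√f = -1.8 log₁₀[(0.00725/3.7)^1.11 + 6.9/3.307e+04] = -1.8 log₁₀[0.000987 + 0.000209] = 5.26, so f = 0.03614.
Darcy-Weisbach: ΔP = f(L/D)(ρV²/2) = 0.03614·(997/0.171)·(1100·2.637²/2) = 0.03614·5830·3824 = 8.057e+05 Pa.
Head loss h_f = ΔP/(ρg) = 8.057e+05/(1100·9.81) = 74.7 m.

h_f ≈ 74.7 m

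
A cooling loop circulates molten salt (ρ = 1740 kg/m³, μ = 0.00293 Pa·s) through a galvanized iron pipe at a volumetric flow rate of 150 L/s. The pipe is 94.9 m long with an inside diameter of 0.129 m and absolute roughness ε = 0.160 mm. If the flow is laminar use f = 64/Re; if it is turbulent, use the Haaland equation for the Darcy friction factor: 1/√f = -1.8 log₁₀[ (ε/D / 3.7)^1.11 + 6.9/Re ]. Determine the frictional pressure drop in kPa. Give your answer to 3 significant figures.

ΔP ≈ 1770 kPa

Q = 150 L/s = 150/1000 = 0.15 m³/s.
Cross-sectional area A = πD²/4 = π(0.129)²/4 = 0.01307 m²; mean velocity V = Q/A = 0.15/0.01307 = 11.48 m/s.
Reynolds number Re = ρVD/μ = 1740 · 11.48 · 0.129 / 0.00293 = 8.792e+05.
Re > 4000 → turbulent. Relative roughness ε/D = 0.00016/0.129 = 0.00124. Haaland: 1/√f = -1.8 log₁₀[(0.00124/3.7)^1.11 + 6.9/8.792e+05] = -1.8 log₁₀[0.000139 + 7.85e-06] = 6.899, so f = 0.02101.
Darcy-Weisbach: ΔP = f(L/D)(ρV²/2) = 0.02101·(94.9/0.129)·(1740·11.48²/2) = 0.02101·735.7·1.146e+05 = 1.771e+06 Pa.
ΔP = 1.771e+06 Pa = 1770 kPa.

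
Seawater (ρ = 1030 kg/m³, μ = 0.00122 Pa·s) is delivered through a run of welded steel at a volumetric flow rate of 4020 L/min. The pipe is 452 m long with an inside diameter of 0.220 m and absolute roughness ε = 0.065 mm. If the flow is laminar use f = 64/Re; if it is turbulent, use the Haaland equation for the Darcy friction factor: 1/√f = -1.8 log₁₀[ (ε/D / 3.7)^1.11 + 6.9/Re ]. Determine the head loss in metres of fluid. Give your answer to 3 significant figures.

h_f ≈ 5.41 m

Q = 4020 L/min = 4020/60000 = 0.067 m³/s.
Cross-sectional area A = πD²/4 = π(0.22)²/4 = 0.03801 m²; mean velocity V = Q/A = 0.067/0.03801 = 1.763 m/s.
Reynolds number Re = ρVD/μ = 1030 · 1.763 · 0.22 / 0.00122 = 3.274e+05.
Re > 4000 → turbulent. Relative roughness ε/D = 6.5e-05/0.22 = 0.000295. Haaland: 1/√f = -1.8 log₁₀[(0.000295/3.7)^1.11 + 6.9/3.274e+05] = -1.8 log₁₀[2.83e-05 + 2.11e-05] = 7.752, so f = 0.01664.
Darcy-Weisbach: ΔP = f(L/D)(ρV²/2) = 0.01664·(452/0.22)·(1030·1.763²/2) = 0.01664·2055·1600 = 5.47e+04 Pa.
Head loss h_f = ΔP/(ρg) = 5.47e+04/(1030·9.81) = 5.41 m.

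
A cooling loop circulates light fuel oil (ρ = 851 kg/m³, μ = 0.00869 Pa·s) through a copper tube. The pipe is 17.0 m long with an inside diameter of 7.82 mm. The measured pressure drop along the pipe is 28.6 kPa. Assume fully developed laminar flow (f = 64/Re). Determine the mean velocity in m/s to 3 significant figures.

V ≈ 0.370 m/s

For laminar flow, f = 64/Re with Re = ρVD/μ, so Darcy-Weisbach reduces to ΔP = 32μLV/D². Solving for V: V = ΔP·D²/(32μL) = 2.86e+04·(0.00782)²/(32·0.00869·17) = 0.37 m/s.
Check: Re = ρVD/μ = 851·0.37·0.00782/0.00869 = 283.3 < 2300, so the laminar assumption holds.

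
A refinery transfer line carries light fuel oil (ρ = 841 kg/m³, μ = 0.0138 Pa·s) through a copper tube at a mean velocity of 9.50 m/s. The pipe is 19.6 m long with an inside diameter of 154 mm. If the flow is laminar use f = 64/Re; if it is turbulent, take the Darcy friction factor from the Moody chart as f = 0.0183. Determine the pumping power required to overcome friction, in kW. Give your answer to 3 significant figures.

P ≈ 15.6 kW

Reynolds number Re = ρVD/μ = 841 · 9.5 · 0.154 / 0.0138 = 8.916e+04.
Re > 4000 → turbulent; use the Moody-chart value f = 0.0183.
Darcy-Weisbach: ΔP = f(L/D)(ρV²/2) = 0.0183·(19.6/0.154)·(841·9.5²/2) = 0.0183·127.3·3.795e+04 = 8.839e+04 Pa.
Q = V·A = 9.5·0.01863 = 0.177 m³/s.
Pumping power P = QΔP = 0.177·8.839e+04 = 15640 W = 15.6 kW.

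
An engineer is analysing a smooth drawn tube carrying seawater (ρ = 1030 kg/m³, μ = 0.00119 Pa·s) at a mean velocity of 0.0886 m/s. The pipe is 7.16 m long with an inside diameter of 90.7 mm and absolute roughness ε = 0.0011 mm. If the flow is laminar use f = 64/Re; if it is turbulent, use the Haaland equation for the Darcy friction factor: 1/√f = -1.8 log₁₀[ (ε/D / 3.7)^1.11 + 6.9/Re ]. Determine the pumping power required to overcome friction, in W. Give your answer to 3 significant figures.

Reynolds number Re = ρVD/μ = 1030 · 0.0886 · 0.0907 / 0.00119 = 6956.
Re > 4000 → turbulent. Relative roughness ε/D = 1.1e-06/0.0907 = 1.21e-05. Haaland: 1/√f = -1.8 log₁₀[(1.21e-05/3.7)^1.11 + 6.9/6956] = -1.8 log₁₀[8.17e-07 + 0.000992] = 5.406, so f = 0.03422.
Darcy-Weisbach: ΔP = f(L/D)(ρV²/2) = 0.03422·(7.16/0.0907)·(1030·0.0886²/2) = 0.03422·78.94·4.043 = 10.92 Pa.
Q = V·A = 0.0886·0.006461 = 0.0005725 m³/s.
Pumping power P = QΔP = 0.0005725·10.92 = 0.006252 W = 0.00625 W.

P ≈ 0.00625 W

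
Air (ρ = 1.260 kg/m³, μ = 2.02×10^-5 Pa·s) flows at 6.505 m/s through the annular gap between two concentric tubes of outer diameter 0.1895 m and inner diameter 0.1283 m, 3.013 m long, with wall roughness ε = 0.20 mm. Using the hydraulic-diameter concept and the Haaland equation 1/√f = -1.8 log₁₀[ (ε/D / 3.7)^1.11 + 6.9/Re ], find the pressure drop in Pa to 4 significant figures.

Hydraulic diameter D_h = 4A/P = D_o - D_i = 0.1895 - 0.1283 = 0.0612 m.
Re = ρVD_h/μ = 1.26·6.505·0.0612/2.02e-05 = 2.483e+04.
ε/D_h = 0.0002/0.0612 = 0.00327; Haaland gives 1/√f = -1.8 log₁₀[0.000408+0.000278] = 5.695, so f = 0.03083.
ΔP = f(L/D_h)(ρV²/2) = 0.03083·3.013/0.0612·26.66 = 40.46 Pa.

ΔP ≈ 40.46 Pa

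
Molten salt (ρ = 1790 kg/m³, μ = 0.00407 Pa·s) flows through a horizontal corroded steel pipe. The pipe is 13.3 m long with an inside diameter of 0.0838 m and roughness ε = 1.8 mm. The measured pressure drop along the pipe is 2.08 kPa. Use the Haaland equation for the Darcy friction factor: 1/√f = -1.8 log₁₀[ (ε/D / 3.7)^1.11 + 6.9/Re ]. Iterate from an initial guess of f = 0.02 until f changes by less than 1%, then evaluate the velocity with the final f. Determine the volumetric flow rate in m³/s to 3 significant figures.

Rearranging Darcy-Weisbach: V = √(2·ΔP·D/(f·L·ρ)). With ε/D = 0.0018/0.0838 = 0.0215, iterate starting from f = 0.02:
  f = 0.02 → V = √(2·2080·0.0838/(0.02·13.3·1790)) = 0.8557 m/s; Re = ρVD/μ = 3.154e+04; f → 0.05124
  f = 0.05124 → V = 0.5346 m/s; Re = 1.97e+04; f → 0.05191
  f = 0.05191 → V = 0.5311 m/s; Re = 1.957e+04; f → 0.05193
Converged (Δf/f < 1%). With the final f = 0.05193: V = √(2·2080·0.0838/(0.05193·13.3·1790)) = 0.531 m/s.
Q = V·A = 0.531·(π/4·0.0838²) = 0.002929 m³/s = 0.00293 m³/s.

Q ≈ 0.00293 m³/s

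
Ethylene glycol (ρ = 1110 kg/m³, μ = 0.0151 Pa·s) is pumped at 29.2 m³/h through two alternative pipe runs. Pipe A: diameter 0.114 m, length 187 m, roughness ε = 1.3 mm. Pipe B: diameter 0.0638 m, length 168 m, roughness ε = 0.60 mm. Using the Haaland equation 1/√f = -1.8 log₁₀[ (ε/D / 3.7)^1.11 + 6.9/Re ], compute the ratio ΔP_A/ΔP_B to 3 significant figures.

Pipe A: V = Q/A = 0.008111/0.01021 = 0.7947 m/s; Re = 6659; ε/D = 0.0114; Haaland → f = 0.04659; ΔP_A = f(L/D)(ρV²/2) = 2.678e+04 Pa.
Pipe B: V = Q/A = 0.008111/0.003197 = 2.537 m/s; Re = 1.19e+04; ε/D = 0.0094; Haaland → f = 0.04166; ΔP_B = f(L/D)(ρV²/2) = 3.919e+05 Pa.
ΔP_A/ΔP_B = 2.678e+04/3.919e+05 = 0.0683.

ΔP_A/ΔP_B ≈ 0.0683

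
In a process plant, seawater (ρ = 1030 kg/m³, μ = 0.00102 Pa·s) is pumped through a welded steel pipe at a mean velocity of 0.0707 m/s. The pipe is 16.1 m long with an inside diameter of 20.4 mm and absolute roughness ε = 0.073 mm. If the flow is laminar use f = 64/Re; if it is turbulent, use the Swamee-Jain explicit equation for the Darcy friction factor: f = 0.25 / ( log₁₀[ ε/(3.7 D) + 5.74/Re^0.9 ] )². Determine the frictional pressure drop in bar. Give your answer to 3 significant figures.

Reynolds number Re = ρVD/μ = 1030 · 0.0707 · 0.0204 / 0.00102 = 1456.
Re < 2300 → laminar flow, so f = 64/Re = 64/1456 = 0.04394 (the turbulent correlation is not needed).
Darcy-Weisbach: ΔP = f(L/D)(ρV²/2) = 0.04394·(16.1/0.0204)·(1030·0.0707²/2) = 0.04394·789.2·2.574 = 89.28 Pa.
ΔP = 89.28 Pa = 8.93×10^-4 bar.

ΔP ≈ 8.93×10^-4 bar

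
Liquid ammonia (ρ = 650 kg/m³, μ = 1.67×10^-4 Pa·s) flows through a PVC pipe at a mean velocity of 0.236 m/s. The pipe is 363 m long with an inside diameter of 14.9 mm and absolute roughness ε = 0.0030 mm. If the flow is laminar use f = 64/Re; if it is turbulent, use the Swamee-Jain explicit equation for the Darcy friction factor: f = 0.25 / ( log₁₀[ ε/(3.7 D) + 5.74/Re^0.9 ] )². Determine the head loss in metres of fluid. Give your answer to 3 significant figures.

Reynolds number Re = ρVD/μ = 650 · 0.236 · 0.0149 / 0.000167 = 1.369e+04.
Re > 4000 → turbulent. Relative roughness ε/D = 3e-06/0.0149 = 0.000201. Swamee-Jain: f = 0.25/(log₁₀[0.000201/3.7 + 5.74/1.369e+04^0.9])² = 0.25/(log₁₀[5.44e-05 + 0.00109])² = 0.25/(-2.943)² = 0.02887.
Darcy-Weisbach: ΔP = f(L/D)(ρV²/2) = 0.02887·(363/0.0149)·(650·0.236²/2) = 0.02887·2.436e+04·18.1 = 1.273e+04 Pa.
Head loss h_f = ΔP/(ρg) = 1.273e+04/(650·9.81) = 2.00 m.

h_f ≈ 2.00 m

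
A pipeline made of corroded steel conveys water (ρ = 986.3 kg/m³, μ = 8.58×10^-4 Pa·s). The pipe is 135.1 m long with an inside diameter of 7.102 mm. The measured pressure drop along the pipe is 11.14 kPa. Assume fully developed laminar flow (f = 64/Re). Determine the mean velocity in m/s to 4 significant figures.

For laminar flow, f = 64/Re with Re = ρVD/μ, so Darcy-Weisbach reduces to ΔP = 32μLV/D². Solving for V: V = ΔP·D²/(32μL) = 1.114e+04·(0.007102)²/(32·0.000858·135.1) = 0.1515 m/s.
Check: Re = ρVD/μ = 986.3·0.1515·0.007102/0.000858 = 1237 < 2300, so the laminar assumption holds.

V ≈ 0.1515 m/s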